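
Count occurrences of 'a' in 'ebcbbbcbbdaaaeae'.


Scanning 'ebcbbbcbbdaaaeae' for 'a':
  Position 10: 'a' -> MATCH (count: 1)
  Position 11: 'a' -> MATCH (count: 2)
  Position 12: 'a' -> MATCH (count: 3)
  Position 14: 'a' -> MATCH (count: 4)
Total occurrences of 'a': 4

4


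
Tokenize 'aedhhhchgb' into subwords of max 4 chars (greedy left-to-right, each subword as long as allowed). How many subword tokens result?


'aedhhhchgb' has 10 characters.
Chunking with max size 4:
  Chunk 1: 'aedh' (positions 0-3)
  Chunk 2: 'hhch' (positions 4-7)
  Chunk 3: 'gb' (positions 8-9)
Total chunks: ceil(10 / 4) = 3

3


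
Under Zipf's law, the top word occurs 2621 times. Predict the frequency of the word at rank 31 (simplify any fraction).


Zipf's law: freq(rank) = f1 / rank
f1 = 2621, rank = 31
freq = 2621 / 31
GCD(2621, 31) = 1
Simplified: 2621/31

2621/31


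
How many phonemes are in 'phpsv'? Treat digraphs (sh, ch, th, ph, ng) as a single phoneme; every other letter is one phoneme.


Parsing 'phpsv' greedily, digraphs first:
  'ph' -> digraph (1 consonant phoneme) (phonemes so far: 1)
  'p' -> consonant phoneme (phonemes so far: 2)
  's' -> consonant phoneme (phonemes so far: 3)
  'v' -> consonant phoneme (phonemes so far: 4)
Total phonemes: 4

4


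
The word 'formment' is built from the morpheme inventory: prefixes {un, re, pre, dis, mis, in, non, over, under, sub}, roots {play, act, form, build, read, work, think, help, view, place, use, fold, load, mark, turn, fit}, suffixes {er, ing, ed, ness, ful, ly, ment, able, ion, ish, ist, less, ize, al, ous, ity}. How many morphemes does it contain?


Segmenting 'formment' against the inventory:
  'form' -> root (morpheme 1)
  'ment' -> suffix (morpheme 2)
Total morphemes: 2

2


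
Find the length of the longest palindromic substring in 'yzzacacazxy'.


Scanning 'yzzacacazxy' for palindromic substrings.
Substring at positions 2-8: 'zacacaz'.
Check: reverse('zacacaz') = 'zacacaz' -> palindrome confirmed.
Neighbouring characters ('z' / 'x') break symmetry, so it cannot extend further.
No longer palindromic substring exists; longest length = 7

7


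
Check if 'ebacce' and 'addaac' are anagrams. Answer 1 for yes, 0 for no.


Sort characters of 'ebacce': 'abccee'
Sort characters of 'addaac': 'aaacdd'
Sorted forms differ -> they are NOT anagrams
Result: 0

0


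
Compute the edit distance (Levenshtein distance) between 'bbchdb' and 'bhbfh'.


Building DP table for s1='bbchdb' (len 6) and s2='bhbfh' (len 5):
       b  h  b  f  h
    0  1  2  3  4  5
  b 1  0  1  2  3  4
  b 2  1  1  1  2  3
  c 3  2  2  2  2  3
  h 4  3  2  3  3  2
  d 5  4  3  3  4  3
  b 6  5  4  3  4  4
Edit distance = dp[6][5] = 4

4


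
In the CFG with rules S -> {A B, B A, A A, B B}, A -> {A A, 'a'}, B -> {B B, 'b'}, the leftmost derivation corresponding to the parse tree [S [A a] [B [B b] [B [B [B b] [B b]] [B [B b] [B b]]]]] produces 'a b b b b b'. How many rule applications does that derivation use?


Every bracketed nonterminal node [X ...] in the tree is produced by exactly one rule application.
Reading the tree off as a leftmost derivation:
  Step 1: S  =>  A B   (applied S -> A B)
  Step 2: A B  =>  a B   (applied A -> a)
  Step 3: a B  =>  a B B   (applied B -> B B)
  Step 4: a B B  =>  a b B   (applied B -> b)
  Step 5: a b B  =>  a b B B   (applied B -> B B)
  Step 6: a b B B  =>  a b B B B   (applied B -> B B)
  Step 7: a b B B B  =>  a b b B B   (applied B -> b)
  Step 8: a b b B B  =>  a b b b B   (applied B -> b)
  Step 9: a b b b B  =>  a b b b B B   (applied B -> B B)
  Step 10: a b b b B B  =>  a b b b b B   (applied B -> b)
  Step 11: a b b b b B  =>  a b b b b b   (applied B -> b)
Final yield: a b b b b b
Total rewrite steps: 11

11


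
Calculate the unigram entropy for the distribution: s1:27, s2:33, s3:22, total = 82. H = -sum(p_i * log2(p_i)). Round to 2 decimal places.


Computing entropy H = -sum(p_i * log2(p_i)):
  s1: p = 27/82 = 0.3293, -p*log2(p) = 0.5277
  s2: p = 33/82 = 0.4024, -p*log2(p) = 0.5285
  s3: p = 22/82 = 0.2683, -p*log2(p) = 0.5093
H = sum of terms = 1.5655
Rounded to 2 decimals: 1.57

1.57


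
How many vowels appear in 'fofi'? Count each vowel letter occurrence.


Scanning each character of 'fofi':
  Position 1: 'f' -> consonant (running count: 0)
  Position 2: 'o' -> vowel (running count: 1)
  Position 3: 'f' -> consonant (running count: 1)
  Position 4: 'i' -> vowel (running count: 2)
Total vowels: 2

2


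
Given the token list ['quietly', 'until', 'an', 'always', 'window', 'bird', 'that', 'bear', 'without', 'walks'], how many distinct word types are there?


Listing all tokens and tracking unique types:
  Token 1: 'quietly' -> NEW (unique so far: 1)
  Token 2: 'until' -> NEW (unique so far: 2)
  Token 3: 'an' -> NEW (unique so far: 3)
  Token 4: 'always' -> NEW (unique so far: 4)
  Token 5: 'window' -> NEW (unique so far: 5)
  Token 6: 'bird' -> NEW (unique so far: 6)
  Token 7: 'that' -> NEW (unique so far: 7)
  Token 8: 'bear' -> NEW (unique so far: 8)
  Token 9: 'without' -> NEW (unique so far: 9)
  Token 10: 'walks' -> NEW (unique so far: 10)
Unique types: ('always', 'an', 'bear', 'bird', 'quietly', 'that', 'until', 'walks', 'window', 'without')
Vocabulary size: 10

10


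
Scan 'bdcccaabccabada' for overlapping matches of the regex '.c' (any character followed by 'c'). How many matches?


Pattern: .c means any character followed by 'c'.
Scanning 'bdcccaabccabada' position-by-position:
  Pos 0: window 'bd' -> no
  Pos 1: window 'dc' -> MATCH
  Pos 2: window 'cc' -> MATCH
  Pos 3: window 'cc' -> MATCH
  Pos 4: window 'ca' -> no
  Pos 5: window 'aa' -> no
  Pos 6: window 'ab' -> no
  Pos 7: window 'bc' -> MATCH
  Pos 8: window 'cc' -> MATCH
  Pos 9: window 'ca' -> no
  Pos 10: window 'ab' -> no
  Pos 11: window 'ba' -> no
  Pos 12: window 'ad' -> no
  Pos 13: window 'da' -> no
  Pos 14: window 'a' -> no
Total matches: 5

5


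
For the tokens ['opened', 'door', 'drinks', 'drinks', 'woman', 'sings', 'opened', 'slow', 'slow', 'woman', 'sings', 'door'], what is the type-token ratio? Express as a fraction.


Tokens: 12
Unique types: ('door', 'drinks', 'opened', 'sings', 'slow', 'woman') = 6
TTR = 6/12
Simplify: divide both by 6 -> 1/2
TTR = 1/2

1/2


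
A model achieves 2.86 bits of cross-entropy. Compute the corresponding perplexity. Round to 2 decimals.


Perplexity formula: PP = 2^H
H = 2.86
PP = 2^2.86
Decompose: 2^2.86 = 2^2 * 2^0.86
2^2 = 4, 2^0.86 ~ 1.8150383
PP ~ 4 * 1.8150383 = 7.2601532
Rounded to 2 decimals: 7.26

7.26


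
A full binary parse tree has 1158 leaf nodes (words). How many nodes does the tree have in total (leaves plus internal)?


Leaf nodes (terminals): 1158
Internal nodes = n - 1 = 1158 - 1 = 1157
Total = leaves + internal = 1158 + 1157 = 2315

2315


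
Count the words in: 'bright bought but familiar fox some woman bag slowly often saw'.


Counting words by splitting on spaces:
  Word 1: 'bright'
  Word 2: 'bought'
  Word 3: 'but'
  Word 4: 'familiar'
  Word 5: 'fox'
  Word 6: 'some'
  Word 7: 'woman'
  Word 8: 'bag'
  Word 9: 'slowly'
  Word 10: 'often'
  Word 11: 'saw'
Total words: 11

11


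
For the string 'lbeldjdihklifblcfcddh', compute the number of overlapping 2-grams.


String 'lbeldjdihklifblcfcddh' has length L = 21.
Number of overlapping n-grams = L - n + 1
Substituting: 21 - 2 + 1 = 20

20


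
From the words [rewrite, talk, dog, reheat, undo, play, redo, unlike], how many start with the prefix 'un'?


Checking each word for prefix 'un':
  'rewrite' -> no (count: 0)
  'talk' -> no (count: 0)
  'dog' -> no (count: 0)
  'reheat' -> no (count: 0)
  'undo' -> YES, starts with 'un' (count: 1)
  'play' -> no (count: 1)
  'redo' -> no (count: 1)
  'unlike' -> YES, starts with 'un' (count: 2)
Total with prefix 'un': 2

2


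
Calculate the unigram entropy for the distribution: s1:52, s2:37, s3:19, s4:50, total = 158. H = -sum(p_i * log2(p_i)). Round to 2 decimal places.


Computing entropy H = -sum(p_i * log2(p_i)):
  s1: p = 52/158 = 0.3291, -p*log2(p) = 0.5277
  s2: p = 37/158 = 0.2342, -p*log2(p) = 0.4904
  s3: p = 19/158 = 0.1203, -p*log2(p) = 0.3675
  s4: p = 50/158 = 0.3165, -p*log2(p) = 0.5253
H = sum of terms = 1.9109
Rounded to 2 decimals: 1.91

1.91


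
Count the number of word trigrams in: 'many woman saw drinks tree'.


Word trigrams from [5] words:
  Trigram 1: (many woman saw)
  Trigram 2: (woman saw drinks)
  Trigram 3: (saw drinks tree)
Total word trigrams: 5 - 2 = 3

3


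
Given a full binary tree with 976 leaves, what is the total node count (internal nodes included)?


Leaf nodes (terminals): 976
Internal nodes = n - 1 = 976 - 1 = 975
Total = leaves + internal = 976 + 975 = 1951

1951


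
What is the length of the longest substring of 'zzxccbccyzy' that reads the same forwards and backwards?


Scanning 'zzxccbccyzy' for palindromic substrings.
Substring at positions 3-7: 'ccbcc'.
Check: reverse('ccbcc') = 'ccbcc' -> palindrome confirmed.
Neighbouring characters ('x' / 'y') break symmetry, so it cannot extend further.
No longer palindromic substring exists; longest length = 5

5


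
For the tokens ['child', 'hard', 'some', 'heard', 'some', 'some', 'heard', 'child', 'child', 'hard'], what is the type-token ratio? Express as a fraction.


Tokens: 10
Unique types: ('child', 'hard', 'heard', 'some') = 4
TTR = 4/10
Simplify: divide both by 2 -> 2/5
TTR = 2/5

2/5


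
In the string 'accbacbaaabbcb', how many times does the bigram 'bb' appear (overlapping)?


Scanning 'accbacbaaabbcb' for bigram 'bb':
  Position 0: 'ac' -> no
  Position 1: 'cc' -> no
  Position 2: 'cb' -> no
  Position 3: 'ba' -> no
  Position 4: 'ac' -> no
  Position 5: 'cb' -> no
  Position 6: 'ba' -> no
  Position 7: 'aa' -> no
  Position 8: 'aa' -> no
  Position 9: 'ab' -> no
  Position 10: 'bb' -> MATCH
  Position 11: 'bc' -> no
  Position 12: 'cb' -> no
Total matches: 1

1


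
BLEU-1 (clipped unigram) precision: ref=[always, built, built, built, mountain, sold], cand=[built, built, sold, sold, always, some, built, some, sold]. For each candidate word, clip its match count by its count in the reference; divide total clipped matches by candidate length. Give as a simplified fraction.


Reference word counts: {'always': 1, 'built': 3, 'mountain': 1, 'sold': 1}
Checking each candidate word (with clipping):
  'built' -> in reference (ref count 3, used 1/3) -> match (matches: 1)
  'built' -> in reference (ref count 3, used 2/3) -> match (matches: 2)
  'sold' -> in reference (ref count 1, used 1/1) -> match (matches: 3)
  'sold' -> ref count 1 already used up (1/1) -> clipped, no match (matches: 3)
  'always' -> in reference (ref count 1, used 1/1) -> match (matches: 4)
  'some' -> not in reference -> no match (matches: 4)
  'built' -> in reference (ref count 3, used 3/3) -> match (matches: 5)
  'some' -> not in reference -> no match (matches: 5)
  'sold' -> ref count 1 already used up (1/1) -> clipped, no match (matches: 5)
Clipped matches: 5, Candidate length: 9
Precision = 5/9

5/9


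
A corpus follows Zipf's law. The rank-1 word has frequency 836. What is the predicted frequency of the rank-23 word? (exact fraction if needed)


Zipf's law: freq(rank) = f1 / rank
f1 = 836, rank = 23
freq = 836 / 23
GCD(836, 23) = 1
Simplified: 836/23

836/23


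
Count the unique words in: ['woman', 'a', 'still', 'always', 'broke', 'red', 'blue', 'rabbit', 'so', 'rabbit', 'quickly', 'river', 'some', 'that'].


Listing all tokens and tracking unique types:
  Token 1: 'woman' -> NEW (unique so far: 1)
  Token 2: 'a' -> NEW (unique so far: 2)
  Token 3: 'still' -> NEW (unique so far: 3)
  Token 4: 'always' -> NEW (unique so far: 4)
  Token 5: 'broke' -> NEW (unique so far: 5)
  Token 6: 'red' -> NEW (unique so far: 6)
  Token 7: 'blue' -> NEW (unique so far: 7)
  Token 8: 'rabbit' -> NEW (unique so far: 8)
  Token 9: 'so' -> NEW (unique so far: 9)
  Token 10: 'rabbit' -> duplicate (unique so far: 9)
  Token 11: 'quickly' -> NEW (unique so far: 10)
  Token 12: 'river' -> NEW (unique so far: 11)
  Token 13: 'some' -> NEW (unique so far: 12)
  Token 14: 'that' -> NEW (unique so far: 13)
Unique types: ('a', 'always', 'blue', 'broke', 'quickly', 'rabbit', 'red', 'river', 'so', 'some', 'still', 'that', 'woman')
Vocabulary size: 13

13


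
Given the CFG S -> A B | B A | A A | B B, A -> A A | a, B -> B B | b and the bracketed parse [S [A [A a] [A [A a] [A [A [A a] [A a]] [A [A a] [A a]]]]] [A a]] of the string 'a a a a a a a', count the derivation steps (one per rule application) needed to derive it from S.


Every bracketed nonterminal node [X ...] in the tree is produced by exactly one rule application.
Reading the tree off as a leftmost derivation:
  Step 1: S  =>  A A   (applied S -> A A)
  Step 2: A A  =>  A A A   (applied A -> A A)
  Step 3: A A A  =>  a A A   (applied A -> a)
  Step 4: a A A  =>  a A A A   (applied A -> A A)
  Step 5: a A A A  =>  a a A A   (applied A -> a)
  Step 6: a a A A  =>  a a A A A   (applied A -> A A)
  Step 7: a a A A A  =>  a a A A A A   (applied A -> A A)
  Step 8: a a A A A A  =>  a a a A A A   (applied A -> a)
  Step 9: a a a A A A  =>  a a a a A A   (applied A -> a)
  Step 10: a a a a A A  =>  a a a a A A A   (applied A -> A A)
  Step 11: a a a a A A A  =>  a a a a a A A   (applied A -> a)
  Step 12: a a a a a A A  =>  a a a a a a A   (applied A -> a)
  Step 13: a a a a a a A  =>  a a a a a a a   (applied A -> a)
Final yield: a a a a a a a
Total rewrite steps: 13

13


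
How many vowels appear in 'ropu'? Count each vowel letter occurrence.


Scanning each character of 'ropu':
  Position 1: 'r' -> consonant (running count: 0)
  Position 2: 'o' -> vowel (running count: 1)
  Position 3: 'p' -> consonant (running count: 1)
  Position 4: 'u' -> vowel (running count: 2)
Total vowels: 2

2


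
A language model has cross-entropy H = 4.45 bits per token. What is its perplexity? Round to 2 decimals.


Perplexity formula: PP = 2^H
H = 4.45
PP = 2^4.45
Decompose: 2^4.45 = 2^4 * 2^0.45
2^4 = 16, 2^0.45 ~ 1.3660403
PP ~ 16 * 1.3660403 = 21.8566448
Rounded to 2 decimals: 21.86

21.86


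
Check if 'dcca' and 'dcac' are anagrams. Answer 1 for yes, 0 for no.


Sort characters of 'dcca': 'accd'
Sort characters of 'dcac': 'accd'
Sorted forms match -> they ARE anagrams
Result: 1

1


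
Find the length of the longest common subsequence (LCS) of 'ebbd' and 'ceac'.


DP table for LCS of 'ebbd' and 'ceac':
       c  e  a  c
    0  0  0  0  0
  e 0  0  1  1  1
  b 0  0  1  1  1
  b 0  0  1  1  1
  d 0  0  1  1  1
LCS: 'e'
LCS length = 1

1


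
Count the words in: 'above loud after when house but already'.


Counting words by splitting on spaces:
  Word 1: 'above'
  Word 2: 'loud'
  Word 3: 'after'
  Word 4: 'when'
  Word 5: 'house'
  Word 6: 'but'
  Word 7: 'already'
Total words: 7

7


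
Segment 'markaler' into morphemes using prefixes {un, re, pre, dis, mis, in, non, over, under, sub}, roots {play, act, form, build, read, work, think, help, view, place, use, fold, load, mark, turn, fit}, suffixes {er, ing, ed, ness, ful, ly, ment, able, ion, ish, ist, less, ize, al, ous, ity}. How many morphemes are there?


Segmenting 'markaler' against the inventory:
  'mark' -> root (morpheme 1)
  'al' -> suffix (morpheme 2)
  'er' -> suffix (morpheme 3)
Total morphemes: 3

3


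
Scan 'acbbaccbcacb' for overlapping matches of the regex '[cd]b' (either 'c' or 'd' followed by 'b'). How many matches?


Pattern: [cd]b means either 'c' or 'd' followed by 'b'.
Scanning 'acbbaccbcacb' position-by-position:
  Pos 0: window 'ac' -> no
  Pos 1: window 'cb' -> MATCH
  Pos 2: window 'bb' -> no
  Pos 3: window 'ba' -> no
  Pos 4: window 'ac' -> no
  Pos 5: window 'cc' -> no
  Pos 6: window 'cb' -> MATCH
  Pos 7: window 'bc' -> no
  Pos 8: window 'ca' -> no
  Pos 9: window 'ac' -> no
  Pos 10: window 'cb' -> MATCH
  Pos 11: window 'b' -> no
Total matches: 3

3


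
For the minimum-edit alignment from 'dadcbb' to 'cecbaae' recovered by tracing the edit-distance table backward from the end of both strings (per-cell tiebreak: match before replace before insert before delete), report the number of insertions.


Edit distance = 6. Backtracking from cell (6, 7) with preference match > replace > insert > delete,
then listing the resulting alignment 'dadcbb' -> 'cecbaae' left to right:
  Step 1: delete 'd'
  Step 2: replace a->c
  Step 3: replace d->e
  Step 4: keep 'c'
  Step 5: keep 'b'
  Step 6: insert 'a' [insertion #1]
  Step 7: insert 'a' [insertion #2]
  Step 8: replace b->e
Total insertions: 2

2


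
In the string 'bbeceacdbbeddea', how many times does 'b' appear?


Scanning 'bbeceacdbbeddea' for 'b':
  Position 0: 'b' -> MATCH (count: 1)
  Position 1: 'b' -> MATCH (count: 2)
  Position 8: 'b' -> MATCH (count: 3)
  Position 9: 'b' -> MATCH (count: 4)
Total occurrences of 'b': 4

4


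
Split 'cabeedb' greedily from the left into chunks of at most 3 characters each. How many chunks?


'cabeedb' has 7 characters.
Chunking with max size 3:
  Chunk 1: 'cab' (positions 0-2)
  Chunk 2: 'eed' (positions 3-5)
  Chunk 3: 'b' (positions 6-6)
Total chunks: ceil(7 / 3) = 3

3


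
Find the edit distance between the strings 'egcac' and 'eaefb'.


Building DP table for s1='egcac' (len 5) and s2='eaefb' (len 5):
       e  a  e  f  b
    0  1  2  3  4  5
  e 1  0  1  2  3  4
  g 2  1  1  2  3  4
  c 3  2  2  2  3  4
  a 4  3  2  3  3  4
  c 5  4  3  3  4  4
Edit distance = dp[5][5] = 4

4


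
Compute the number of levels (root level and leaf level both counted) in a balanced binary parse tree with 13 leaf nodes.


In a balanced binary tree with n leaves the deepest leaf is ceil(log2(n)) edges below the root,
so counting node levels inclusive of root and leaves gives ceil(log2(n)) + 1 levels.
log2(13) = 3.7004
ceil(3.7004) = 4
levels = 4 + 1 = 5

5


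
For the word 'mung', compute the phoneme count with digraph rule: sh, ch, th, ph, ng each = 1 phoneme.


Parsing 'mung' greedily, digraphs first:
  'm' -> consonant phoneme (phonemes so far: 1)
  'u' -> vowel phoneme (phonemes so far: 2)
  'ng' -> digraph (1 consonant phoneme) (phonemes so far: 3)
Total phonemes: 3

3


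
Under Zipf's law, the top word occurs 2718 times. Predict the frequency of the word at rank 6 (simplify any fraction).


Zipf's law: freq(rank) = f1 / rank
f1 = 2718, rank = 6
freq = 2718 / 6
= 453

453


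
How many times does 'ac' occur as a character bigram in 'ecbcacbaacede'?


Scanning 'ecbcacbaacede' for bigram 'ac':
  Position 0: 'ec' -> no
  Position 1: 'cb' -> no
  Position 2: 'bc' -> no
  Position 3: 'ca' -> no
  Position 4: 'ac' -> MATCH
  Position 5: 'cb' -> no
  Position 6: 'ba' -> no
  Position 7: 'aa' -> no
  Position 8: 'ac' -> MATCH
  Position 9: 'ce' -> no
  Position 10: 'ed' -> no
  Position 11: 'de' -> no
Total matches: 2

2


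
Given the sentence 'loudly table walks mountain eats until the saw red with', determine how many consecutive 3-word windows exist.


Word trigrams from [10] words:
  Trigram 1: (loudly table walks)
  Trigram 2: (table walks mountain)
  Trigram 3: (walks mountain eats)
  Trigram 4: (mountain eats until)
  Trigram 5: (eats until the)
  Trigram 6: (until the saw)
  Trigram 7: (the saw red)
  Trigram 8: (saw red with)
Total word trigrams: 10 - 2 = 8

8


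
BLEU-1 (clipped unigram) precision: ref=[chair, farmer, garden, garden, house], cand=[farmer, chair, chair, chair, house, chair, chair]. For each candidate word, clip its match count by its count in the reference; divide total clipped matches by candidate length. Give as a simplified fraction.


Reference word counts: {'chair': 1, 'farmer': 1, 'garden': 2, 'house': 1}
Checking each candidate word (with clipping):
  'farmer' -> in reference (ref count 1, used 1/1) -> match (matches: 1)
  'chair' -> in reference (ref count 1, used 1/1) -> match (matches: 2)
  'chair' -> ref count 1 already used up (1/1) -> clipped, no match (matches: 2)
  'chair' -> ref count 1 already used up (1/1) -> clipped, no match (matches: 2)
  'house' -> in reference (ref count 1, used 1/1) -> match (matches: 3)
  'chair' -> ref count 1 already used up (1/1) -> clipped, no match (matches: 3)
  'chair' -> ref count 1 already used up (1/1) -> clipped, no match (matches: 3)
Clipped matches: 3, Candidate length: 7
Precision = 3/7

3/7


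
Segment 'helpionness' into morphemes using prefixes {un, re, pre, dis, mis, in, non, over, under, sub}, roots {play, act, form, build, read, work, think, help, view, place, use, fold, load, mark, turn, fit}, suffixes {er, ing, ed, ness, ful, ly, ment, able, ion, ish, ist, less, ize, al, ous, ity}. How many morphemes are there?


Segmenting 'helpionness' against the inventory:
  'help' -> root (morpheme 1)
  'ion' -> suffix (morpheme 2)
  'ness' -> suffix (morpheme 3)
Total morphemes: 3

3


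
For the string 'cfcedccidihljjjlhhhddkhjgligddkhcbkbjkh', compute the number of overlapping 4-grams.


String 'cfcedccidihljjjlhhhddkhjgligddkhcbkbjkh' has length L = 39.
Number of overlapping n-grams = L - n + 1
Substituting: 39 - 4 + 1 = 36

36


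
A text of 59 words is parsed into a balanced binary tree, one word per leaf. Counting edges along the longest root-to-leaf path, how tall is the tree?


In a balanced binary tree with n leaves the deepest leaf is ceil(log2(n)) edges below the root.
log2(59) = 5.8826
ceil(5.8826) = 6
height (edges) = 6

6


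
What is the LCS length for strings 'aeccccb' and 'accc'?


DP table for LCS of 'aeccccb' and 'accc':
       a  c  c  c
    0  0  0  0  0
  a 0  1  1  1  1
  e 0  1  1  1  1
  c 0  1  2  2  2
  c 0  1  2  3  3
  c 0  1  2  3  4
  c 0  1  2  3  4
  b 0  1  2  3  4
LCS: 'accc'
LCS length = 4

4


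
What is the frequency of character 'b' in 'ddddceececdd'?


Scanning 'ddddceececdd' for 'b':
  No matches found.
Total occurrences of 'b': 0

0


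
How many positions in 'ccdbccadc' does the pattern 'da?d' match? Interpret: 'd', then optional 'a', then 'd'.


Pattern: da?d means 'd', then optional 'a', then 'd'.
Scanning 'ccdbccadc' position-by-position:
  Pos 0: window 'ccd' -> no
  Pos 1: window 'cdb' -> no
  Pos 2: window 'dbc' -> no
  Pos 3: window 'bcc' -> no
  Pos 4: window 'cca' -> no
  Pos 5: window 'cad' -> no
  Pos 6: window 'adc' -> no
  Pos 7: window 'dc' -> no
  Pos 8: window 'c' -> no
Total matches: 0

0


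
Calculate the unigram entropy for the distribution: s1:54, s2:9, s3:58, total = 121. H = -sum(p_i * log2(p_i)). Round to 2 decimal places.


Computing entropy H = -sum(p_i * log2(p_i)):
  s1: p = 54/121 = 0.4463, -p*log2(p) = 0.5195
  s2: p = 9/121 = 0.0744, -p*log2(p) = 0.2788
  s3: p = 58/121 = 0.4793, -p*log2(p) = 0.5085
H = sum of terms = 1.3068
Rounded to 2 decimals: 1.31

1.31


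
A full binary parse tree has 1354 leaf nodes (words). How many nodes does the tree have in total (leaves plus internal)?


Leaf nodes (terminals): 1354
Internal nodes = n - 1 = 1354 - 1 = 1353
Total = leaves + internal = 1354 + 1353 = 2707

2707


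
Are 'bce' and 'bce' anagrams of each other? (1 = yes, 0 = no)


Sort characters of 'bce': 'bce'
Sort characters of 'bce': 'bce'
Sorted forms match -> they ARE anagrams
Result: 1

1


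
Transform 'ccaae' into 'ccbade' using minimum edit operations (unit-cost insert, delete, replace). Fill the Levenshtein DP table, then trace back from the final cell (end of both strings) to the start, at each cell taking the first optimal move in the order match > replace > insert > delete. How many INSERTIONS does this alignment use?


Edit distance = 2. Backtracking from cell (5, 6) with preference match > replace > insert > delete,
then listing the resulting alignment 'ccaae' -> 'ccbade' left to right:
  Step 1: keep 'c'
  Step 2: keep 'c'
  Step 3: insert 'b' [insertion #1]
  Step 4: keep 'a'
  Step 5: replace a->d
  Step 6: keep 'e'
Total insertions: 1

1


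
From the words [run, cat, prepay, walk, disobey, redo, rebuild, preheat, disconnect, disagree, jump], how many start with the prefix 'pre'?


Checking each word for prefix 'pre':
  'run' -> no (count: 0)
  'cat' -> no (count: 0)
  'prepay' -> YES, starts with 'pre' (count: 1)
  'walk' -> no (count: 1)
  'disobey' -> no (count: 1)
  'redo' -> no (count: 1)
  'rebuild' -> no (count: 1)
  'preheat' -> YES, starts with 'pre' (count: 2)
  'disconnect' -> no (count: 2)
  'disagree' -> no (count: 2)
  'jump' -> no (count: 2)
Total with prefix 'pre': 2

2


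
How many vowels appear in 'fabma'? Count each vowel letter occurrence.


Scanning each character of 'fabma':
  Position 1: 'f' -> consonant (running count: 0)
  Position 2: 'a' -> vowel (running count: 1)
  Position 3: 'b' -> consonant (running count: 1)
  Position 4: 'm' -> consonant (running count: 1)
  Position 5: 'a' -> vowel (running count: 2)
Total vowels: 2

2


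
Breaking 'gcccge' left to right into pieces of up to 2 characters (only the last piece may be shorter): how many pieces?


'gcccge' has 6 characters.
Chunking with max size 2:
  Chunk 1: 'gc' (positions 0-1)
  Chunk 2: 'cc' (positions 2-3)
  Chunk 3: 'ge' (positions 4-5)
Total chunks: ceil(6 / 2) = 3

3


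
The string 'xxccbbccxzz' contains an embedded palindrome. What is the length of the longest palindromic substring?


Scanning 'xxccbbccxzz' for palindromic substrings.
Substring at positions 1-8: 'xccbbccx'.
Check: reverse('xccbbccx') = 'xccbbccx' -> palindrome confirmed.
Neighbouring characters ('x' / 'z') break symmetry, so it cannot extend further.
No longer palindromic substring exists; longest length = 8

8


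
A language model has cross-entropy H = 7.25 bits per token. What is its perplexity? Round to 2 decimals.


Perplexity formula: PP = 2^H
H = 7.25
PP = 2^7.25
Decompose: 2^7.25 = 2^7 * 2^0.25
2^7 = 128, 2^0.25 ~ 1.1892071
PP ~ 128 * 1.1892071 = 152.2185088
Rounded to 2 decimals: 152.22

152.22


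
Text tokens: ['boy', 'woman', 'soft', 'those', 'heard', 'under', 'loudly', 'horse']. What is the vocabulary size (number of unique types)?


Listing all tokens and tracking unique types:
  Token 1: 'boy' -> NEW (unique so far: 1)
  Token 2: 'woman' -> NEW (unique so far: 2)
  Token 3: 'soft' -> NEW (unique so far: 3)
  Token 4: 'those' -> NEW (unique so far: 4)
  Token 5: 'heard' -> NEW (unique so far: 5)
  Token 6: 'under' -> NEW (unique so far: 6)
  Token 7: 'loudly' -> NEW (unique so far: 7)
  Token 8: 'horse' -> NEW (unique so far: 8)
Unique types: ('boy', 'heard', 'horse', 'loudly', 'soft', 'those', 'under', 'woman')
Vocabulary size: 8

8


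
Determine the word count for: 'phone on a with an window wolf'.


Counting words by splitting on spaces:
  Word 1: 'phone'
  Word 2: 'on'
  Word 3: 'a'
  Word 4: 'with'
  Word 5: 'an'
  Word 6: 'window'
  Word 7: 'wolf'
Total words: 7

7


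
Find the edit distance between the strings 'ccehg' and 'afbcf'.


Building DP table for s1='ccehg' (len 5) and s2='afbcf' (len 5):
       a  f  b  c  f
    0  1  2  3  4  5
  c 1  1  2  3  3  4
  c 2  2  2  3  3  4
  e 3  3  3  3  4  4
  h 4  4  4  4  4  5
  g 5  5  5  5  5  5
Edit distance = dp[5][5] = 5

5


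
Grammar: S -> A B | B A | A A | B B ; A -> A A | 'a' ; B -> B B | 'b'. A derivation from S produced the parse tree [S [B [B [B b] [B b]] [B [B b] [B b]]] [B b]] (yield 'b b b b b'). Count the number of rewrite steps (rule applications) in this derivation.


Every bracketed nonterminal node [X ...] in the tree is produced by exactly one rule application.
Reading the tree off as a leftmost derivation:
  Step 1: S  =>  B B   (applied S -> B B)
  Step 2: B B  =>  B B B   (applied B -> B B)
  Step 3: B B B  =>  B B B B   (applied B -> B B)
  Step 4: B B B B  =>  b B B B   (applied B -> b)
  Step 5: b B B B  =>  b b B B   (applied B -> b)
  Step 6: b b B B  =>  b b B B B   (applied B -> B B)
  Step 7: b b B B B  =>  b b b B B   (applied B -> b)
  Step 8: b b b B B  =>  b b b b B   (applied B -> b)
  Step 9: b b b b B  =>  b b b b b   (applied B -> b)
Final yield: b b b b b
Total rewrite steps: 9

9


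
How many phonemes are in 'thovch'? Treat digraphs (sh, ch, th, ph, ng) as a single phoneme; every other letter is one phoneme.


Parsing 'thovch' greedily, digraphs first:
  'th' -> digraph (1 consonant phoneme) (phonemes so far: 1)
  'o' -> vowel phoneme (phonemes so far: 2)
  'v' -> consonant phoneme (phonemes so far: 3)
  'ch' -> digraph (1 consonant phoneme) (phonemes so far: 4)
Total phonemes: 4

4


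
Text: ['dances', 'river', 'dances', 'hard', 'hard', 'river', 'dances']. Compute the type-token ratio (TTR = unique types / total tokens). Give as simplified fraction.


Tokens: 7
Unique types: ('dances', 'hard', 'river') = 3
TTR = 3/7
Already in lowest terms.

3/7


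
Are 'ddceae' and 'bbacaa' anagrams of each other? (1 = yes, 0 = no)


Sort characters of 'ddceae': 'acddee'
Sort characters of 'bbacaa': 'aaabbc'
Sorted forms differ -> they are NOT anagrams
Result: 0

0


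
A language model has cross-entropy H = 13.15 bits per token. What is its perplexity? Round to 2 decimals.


Perplexity formula: PP = 2^H
H = 13.15
PP = 2^13.15
Decompose: 2^13.15 = 2^13 * 2^0.15
2^13 = 8192, 2^0.15 ~ 1.1095695
PP ~ 8192 * 1.1095695 = 9089.5933440
Rounded to 2 decimals: 9089.59

9089.59


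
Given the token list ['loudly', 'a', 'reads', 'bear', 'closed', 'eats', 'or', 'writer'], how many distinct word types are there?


Listing all tokens and tracking unique types:
  Token 1: 'loudly' -> NEW (unique so far: 1)
  Token 2: 'a' -> NEW (unique so far: 2)
  Token 3: 'reads' -> NEW (unique so far: 3)
  Token 4: 'bear' -> NEW (unique so far: 4)
  Token 5: 'closed' -> NEW (unique so far: 5)
  Token 6: 'eats' -> NEW (unique so far: 6)
  Token 7: 'or' -> NEW (unique so far: 7)
  Token 8: 'writer' -> NEW (unique so far: 8)
Unique types: ('a', 'bear', 'closed', 'eats', 'loudly', 'or', 'reads', 'writer')
Vocabulary size: 8

8


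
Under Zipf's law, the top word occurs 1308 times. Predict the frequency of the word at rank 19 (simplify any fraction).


Zipf's law: freq(rank) = f1 / rank
f1 = 1308, rank = 19
freq = 1308 / 19
GCD(1308, 19) = 1
Simplified: 1308/19

1308/19


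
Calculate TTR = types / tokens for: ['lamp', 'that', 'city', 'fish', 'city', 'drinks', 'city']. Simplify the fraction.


Tokens: 7
Unique types: ('city', 'drinks', 'fish', 'lamp', 'that') = 5
TTR = 5/7
Already in lowest terms.

5/7


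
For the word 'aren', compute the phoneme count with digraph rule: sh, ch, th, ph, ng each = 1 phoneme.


Parsing 'aren' greedily, digraphs first:
  'a' -> vowel phoneme (phonemes so far: 1)
  'r' -> consonant phoneme (phonemes so far: 2)
  'e' -> vowel phoneme (phonemes so far: 3)
  'n' -> consonant phoneme (phonemes so far: 4)
Total phonemes: 4

4


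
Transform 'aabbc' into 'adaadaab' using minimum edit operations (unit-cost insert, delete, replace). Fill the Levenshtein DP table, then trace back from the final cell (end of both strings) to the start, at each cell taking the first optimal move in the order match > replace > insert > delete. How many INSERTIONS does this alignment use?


Edit distance = 6. Backtracking from cell (5, 8) with preference match > replace > insert > delete,
then listing the resulting alignment 'aabbc' -> 'adaadaab' left to right:
  Step 1: insert 'a' [insertion #1]
  Step 2: insert 'd' [insertion #2]
  Step 3: keep 'a'
  Step 4: keep 'a'
  Step 5: insert 'd' [insertion #3]
  Step 6: replace b->a
  Step 7: replace b->a
  Step 8: replace c->b
Total insertions: 3

3


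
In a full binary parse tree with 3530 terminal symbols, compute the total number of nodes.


Leaf nodes (terminals): 3530
Internal nodes = n - 1 = 3530 - 1 = 3529
Total = leaves + internal = 3530 + 3529 = 7059

7059


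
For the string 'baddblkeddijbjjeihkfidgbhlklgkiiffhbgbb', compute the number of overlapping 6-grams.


String 'baddblkeddijbjjeihkfidgbhlklgkiiffhbgbb' has length L = 39.
Number of overlapping n-grams = L - n + 1
Substituting: 39 - 6 + 1 = 34

34


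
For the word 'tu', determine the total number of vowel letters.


Scanning each character of 'tu':
  Position 1: 't' -> consonant (running count: 0)
  Position 2: 'u' -> vowel (running count: 1)
Total vowels: 1

1


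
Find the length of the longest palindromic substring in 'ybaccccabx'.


Scanning 'ybaccccabx' for palindromic substrings.
Substring at positions 1-8: 'baccccab'.
Check: reverse('baccccab') = 'baccccab' -> palindrome confirmed.
Neighbouring characters ('y' / 'x') break symmetry, so it cannot extend further.
No longer palindromic substring exists; longest length = 8

8


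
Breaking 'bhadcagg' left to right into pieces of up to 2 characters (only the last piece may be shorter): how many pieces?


'bhadcagg' has 8 characters.
Chunking with max size 2:
  Chunk 1: 'bh' (positions 0-1)
  Chunk 2: 'ad' (positions 2-3)
  Chunk 3: 'ca' (positions 4-5)
  Chunk 4: 'gg' (positions 6-7)
Total chunks: ceil(8 / 2) = 4

4


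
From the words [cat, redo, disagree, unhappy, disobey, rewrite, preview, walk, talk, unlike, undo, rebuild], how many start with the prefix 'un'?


Checking each word for prefix 'un':
  'cat' -> no (count: 0)
  'redo' -> no (count: 0)
  'disagree' -> no (count: 0)
  'unhappy' -> YES, starts with 'un' (count: 1)
  'disobey' -> no (count: 1)
  'rewrite' -> no (count: 1)
  'preview' -> no (count: 1)
  'walk' -> no (count: 1)
  'talk' -> no (count: 1)
  'unlike' -> YES, starts with 'un' (count: 2)
  'undo' -> YES, starts with 'un' (count: 3)
  'rebuild' -> no (count: 3)
Total with prefix 'un': 3

3


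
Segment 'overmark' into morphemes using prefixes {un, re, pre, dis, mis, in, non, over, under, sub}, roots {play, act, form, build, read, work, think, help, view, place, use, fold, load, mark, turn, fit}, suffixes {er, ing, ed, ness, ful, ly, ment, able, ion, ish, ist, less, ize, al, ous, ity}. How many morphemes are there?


Segmenting 'overmark' against the inventory:
  'over' -> prefix (morpheme 1)
  'mark' -> root (morpheme 2)
Total morphemes: 2

2


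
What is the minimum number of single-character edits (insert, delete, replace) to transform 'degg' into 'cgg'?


Building DP table for s1='degg' (len 4) and s2='cgg' (len 3):
       c  g  g
    0  1  2  3
  d 1  1  2  3
  e 2  2  2  3
  g 3  3  2  2
  g 4  4  3  2
Edit distance = dp[4][3] = 2

2


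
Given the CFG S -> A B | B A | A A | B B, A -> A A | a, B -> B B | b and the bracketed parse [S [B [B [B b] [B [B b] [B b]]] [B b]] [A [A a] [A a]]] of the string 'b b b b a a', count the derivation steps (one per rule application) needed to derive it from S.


Every bracketed nonterminal node [X ...] in the tree is produced by exactly one rule application.
Reading the tree off as a leftmost derivation:
  Step 1: S  =>  B A   (applied S -> B A)
  Step 2: B A  =>  B B A   (applied B -> B B)
  Step 3: B B A  =>  B B B A   (applied B -> B B)
  Step 4: B B B A  =>  b B B A   (applied B -> b)
  Step 5: b B B A  =>  b B B B A   (applied B -> B B)
  Step 6: b B B B A  =>  b b B B A   (applied B -> b)
  Step 7: b b B B A  =>  b b b B A   (applied B -> b)
  Step 8: b b b B A  =>  b b b b A   (applied B -> b)
  Step 9: b b b b A  =>  b b b b A A   (applied A -> A A)
  Step 10: b b b b A A  =>  b b b b a A   (applied A -> a)
  Step 11: b b b b a A  =>  b b b b a a   (applied A -> a)
Final yield: b b b b a a
Total rewrite steps: 11

11


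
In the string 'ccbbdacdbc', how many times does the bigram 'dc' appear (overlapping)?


Scanning 'ccbbdacdbc' for bigram 'dc':
  Position 0: 'cc' -> no
  Position 1: 'cb' -> no
  Position 2: 'bb' -> no
  Position 3: 'bd' -> no
  Position 4: 'da' -> no
  Position 5: 'ac' -> no
  Position 6: 'cd' -> no
  Position 7: 'db' -> no
  Position 8: 'bc' -> no
Total matches: 0

0


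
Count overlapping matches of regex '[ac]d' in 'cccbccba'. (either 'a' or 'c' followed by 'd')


Pattern: [ac]d means either 'a' or 'c' followed by 'd'.
Scanning 'cccbccba' position-by-position:
  Pos 0: window 'cc' -> no
  Pos 1: window 'cc' -> no
  Pos 2: window 'cb' -> no
  Pos 3: window 'bc' -> no
  Pos 4: window 'cc' -> no
  Pos 5: window 'cb' -> no
  Pos 6: window 'ba' -> no
  Pos 7: window 'a' -> no
Total matches: 0

0


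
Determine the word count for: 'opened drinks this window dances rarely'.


Counting words by splitting on spaces:
  Word 1: 'opened'
  Word 2: 'drinks'
  Word 3: 'this'
  Word 4: 'window'
  Word 5: 'dances'
  Word 6: 'rarely'
Total words: 6

6


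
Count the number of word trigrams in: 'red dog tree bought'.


Word trigrams from [4] words:
  Trigram 1: (red dog tree)
  Trigram 2: (dog tree bought)
Total word trigrams: 4 - 2 = 2

2


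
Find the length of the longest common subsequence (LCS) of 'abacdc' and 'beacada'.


DP table for LCS of 'abacdc' and 'beacada':
       b  e  a  c  a  d  a
    0  0  0  0  0  0  0  0
  a 0  0  0  1  1  1  1  1
  b 0  1  1  1  1  1  1  1
  a 0  1  1  2  2  2  2  2
  c 0  1  1  2  3  3  3  3
  d 0  1  1  2  3  3  4  4
  c 0  1  1  2  3  3  4  4
LCS: 'bacd'
LCS length = 4

4


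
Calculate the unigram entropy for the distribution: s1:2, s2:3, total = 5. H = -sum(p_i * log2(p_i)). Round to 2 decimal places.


Computing entropy H = -sum(p_i * log2(p_i)):
  s1: p = 2/5 = 0.4000, -p*log2(p) = 0.5288
  s2: p = 3/5 = 0.6000, -p*log2(p) = 0.4422
H = sum of terms = 0.9710
Rounded to 2 decimals: 0.97

0.97


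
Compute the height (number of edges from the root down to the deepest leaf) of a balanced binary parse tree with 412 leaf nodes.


In a balanced binary tree with n leaves the deepest leaf is ceil(log2(n)) edges below the root.
log2(412) = 8.6865
ceil(8.6865) = 9
height (edges) = 9

9


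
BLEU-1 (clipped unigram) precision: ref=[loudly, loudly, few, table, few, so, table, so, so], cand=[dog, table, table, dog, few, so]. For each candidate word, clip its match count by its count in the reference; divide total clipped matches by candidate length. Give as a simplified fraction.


Reference word counts: {'few': 2, 'loudly': 2, 'so': 3, 'table': 2}
Checking each candidate word (with clipping):
  'dog' -> not in reference -> no match (matches: 0)
  'table' -> in reference (ref count 2, used 1/2) -> match (matches: 1)
  'table' -> in reference (ref count 2, used 2/2) -> match (matches: 2)
  'dog' -> not in reference -> no match (matches: 2)
  'few' -> in reference (ref count 2, used 1/2) -> match (matches: 3)
  'so' -> in reference (ref count 3, used 1/3) -> match (matches: 4)
Clipped matches: 4, Candidate length: 6
Precision = 4/6 = 2/3

2/3


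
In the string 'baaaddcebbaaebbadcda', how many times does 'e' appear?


Scanning 'baaaddcebbaaebbadcda' for 'e':
  Position 7: 'e' -> MATCH (count: 1)
  Position 12: 'e' -> MATCH (count: 2)
Total occurrences of 'e': 2

2


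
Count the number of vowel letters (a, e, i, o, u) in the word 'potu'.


Scanning each character of 'potu':
  Position 1: 'p' -> consonant (running count: 0)
  Position 2: 'o' -> vowel (running count: 1)
  Position 3: 't' -> consonant (running count: 1)
  Position 4: 'u' -> vowel (running count: 2)
Total vowels: 2

2


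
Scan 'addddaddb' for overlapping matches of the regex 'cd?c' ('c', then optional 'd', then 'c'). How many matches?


Pattern: cd?c means 'c', then optional 'd', then 'c'.
Scanning 'addddaddb' position-by-position:
  Pos 0: window 'add' -> no
  Pos 1: window 'ddd' -> no
  Pos 2: window 'ddd' -> no
  Pos 3: window 'dda' -> no
  Pos 4: window 'dad' -> no
  Pos 5: window 'add' -> no
  Pos 6: window 'ddb' -> no
  Pos 7: window 'db' -> no
  Pos 8: window 'b' -> no
Total matches: 0

0


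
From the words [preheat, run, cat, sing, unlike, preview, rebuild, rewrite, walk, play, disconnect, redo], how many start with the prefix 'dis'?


Checking each word for prefix 'dis':
  'preheat' -> no (count: 0)
  'run' -> no (count: 0)
  'cat' -> no (count: 0)
  'sing' -> no (count: 0)
  'unlike' -> no (count: 0)
  'preview' -> no (count: 0)
  'rebuild' -> no (count: 0)
  'rewrite' -> no (count: 0)
  'walk' -> no (count: 0)
  'play' -> no (count: 0)
  'disconnect' -> YES, starts with 'dis' (count: 1)
  'redo' -> no (count: 1)
Total with prefix 'dis': 1

1
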